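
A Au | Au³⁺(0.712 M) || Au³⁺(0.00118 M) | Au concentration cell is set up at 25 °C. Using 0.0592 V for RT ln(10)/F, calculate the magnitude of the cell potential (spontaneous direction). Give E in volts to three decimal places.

+0.055 V

For a concentration cell E°cell = 0. The 0.712 M side is the cathode (reduction is favoured where [Au³⁺] is higher).
With n = 3, E = −(0.0592/3) log([Au³⁺]ₐₙ/[Au³⁺]꜀ₐₜ) = −(0.0592/3) log(0.00118/0.712) = −(0.0592/3)(-2.781) = +0.055 V.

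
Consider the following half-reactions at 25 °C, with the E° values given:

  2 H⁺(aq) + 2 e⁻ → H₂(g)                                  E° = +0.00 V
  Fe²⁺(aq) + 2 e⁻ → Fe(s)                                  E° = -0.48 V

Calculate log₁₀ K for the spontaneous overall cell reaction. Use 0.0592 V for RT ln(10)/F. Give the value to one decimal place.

Cathode: H⁺/H₂; anode: Fe²⁺/Fe. E°cell = +0.48 V, n = 2.
log K = nE°cell / 0.0592 = (2)(+0.48) / 0.0592 = 16.2.

16.2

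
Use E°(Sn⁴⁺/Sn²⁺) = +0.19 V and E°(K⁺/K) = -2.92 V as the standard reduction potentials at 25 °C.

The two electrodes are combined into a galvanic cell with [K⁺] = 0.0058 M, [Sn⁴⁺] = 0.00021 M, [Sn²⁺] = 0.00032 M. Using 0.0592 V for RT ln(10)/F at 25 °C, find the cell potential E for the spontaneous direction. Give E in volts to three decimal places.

+3.237 V

Sn⁴⁺/Sn²⁺ is the cathode (higher E°), K⁺/K the anode: E°cell = +0.19 − (-2.92) = +3.11 V, n = 2.
Overall: Sn⁴⁺(aq) + 2 K(s) → Sn²⁺(aq) + 2 K⁺(aq)
Q = [Sn²⁺]·[K⁺]^2 / ([Sn⁴⁺]); log Q = -4.290.
E = E° − (0.0592/n) log Q = +3.11 − (0.0592/2)(-4.290) = +3.237 V.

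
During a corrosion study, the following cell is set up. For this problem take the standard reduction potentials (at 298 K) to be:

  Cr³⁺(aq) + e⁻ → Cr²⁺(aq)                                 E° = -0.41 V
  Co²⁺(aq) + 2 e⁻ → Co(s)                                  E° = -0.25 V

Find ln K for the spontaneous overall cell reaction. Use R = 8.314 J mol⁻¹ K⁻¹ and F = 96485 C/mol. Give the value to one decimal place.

12.5

Cathode: Co²⁺/Co; anode: Cr³⁺/Cr²⁺. E°cell = (-0.25) − (-0.41) = +0.16 V, with n = 2.
ΔG° = −nFE° = −RT ln K, so ln K = nFE°/(RT) = (2)(96485)(+0.16) / ((8.314)(298)) = 12.462.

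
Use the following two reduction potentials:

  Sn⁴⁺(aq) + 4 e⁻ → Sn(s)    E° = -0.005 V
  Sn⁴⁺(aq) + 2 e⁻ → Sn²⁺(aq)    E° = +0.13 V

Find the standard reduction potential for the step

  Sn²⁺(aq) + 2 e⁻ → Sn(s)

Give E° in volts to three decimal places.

-0.140 V

Sequential free energies add, so n₃E°₃ = n₁E°₁ + n₂E°₂.
With n₃ = 4, and the known step contributing 2×(+0.13) V, the unknown satisfies 2·E° = 4×(-0.005) − 2×(+0.13) = -0.280.
E° = -0.280 / 2 = -0.140 V.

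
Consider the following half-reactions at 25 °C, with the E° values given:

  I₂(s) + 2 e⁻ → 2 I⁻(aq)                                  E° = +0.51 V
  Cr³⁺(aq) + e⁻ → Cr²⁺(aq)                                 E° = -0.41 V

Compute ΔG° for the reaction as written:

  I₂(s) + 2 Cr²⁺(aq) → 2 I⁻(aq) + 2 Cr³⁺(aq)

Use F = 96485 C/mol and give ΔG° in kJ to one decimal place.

-177.5 kJ

As written, I₂/I⁻ is reduced (cathode) and Cr³⁺/Cr²⁺ is oxidised (anode), so E°cell = (+0.51) − (-0.41) = +0.92 V.
Balancing electrons gives n = 2.
ΔG° = −nFE° = −(2)(96485)(+0.92) = -177,532 J = -177.5 kJ.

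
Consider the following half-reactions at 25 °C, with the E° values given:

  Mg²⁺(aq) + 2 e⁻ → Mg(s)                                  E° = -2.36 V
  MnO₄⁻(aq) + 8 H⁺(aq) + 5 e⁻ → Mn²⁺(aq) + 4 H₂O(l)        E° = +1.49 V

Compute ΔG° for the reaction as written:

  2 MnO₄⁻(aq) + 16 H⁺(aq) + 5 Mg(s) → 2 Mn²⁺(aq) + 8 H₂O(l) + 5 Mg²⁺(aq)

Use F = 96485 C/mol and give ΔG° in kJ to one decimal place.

-3714.7 kJ

As written, MnO₄⁻/Mn²⁺ is reduced (cathode) and Mg²⁺/Mg is oxidised (anode), so E°cell = (+1.49) − (-2.36) = +3.85 V.
Balancing electrons gives n = 10.
ΔG° = −nFE° = −(10)(96485)(+3.85) = -3,714,672 J = -3714.7 kJ.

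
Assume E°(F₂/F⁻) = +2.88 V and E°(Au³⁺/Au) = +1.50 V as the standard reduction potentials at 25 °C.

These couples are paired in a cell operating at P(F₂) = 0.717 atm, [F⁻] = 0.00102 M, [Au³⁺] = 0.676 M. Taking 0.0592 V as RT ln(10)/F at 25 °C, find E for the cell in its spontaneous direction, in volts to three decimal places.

F₂/F⁻ is the cathode (higher E°), Au³⁺/Au the anode: E°cell = +2.88 − (+1.50) = +1.38 V, n = 6.
Overall: 3 F₂(g) + 2 Au(s) → 6 F⁻(aq) + 2 Au³⁺(aq)
Q = [F⁻]^6·[Au³⁺]^2 / (P(F₂)^3); log Q = -17.855.
E = E° − (0.0592/n) log Q = +1.38 − (0.0592/6)(-17.855) = +1.556 V.

+1.556 V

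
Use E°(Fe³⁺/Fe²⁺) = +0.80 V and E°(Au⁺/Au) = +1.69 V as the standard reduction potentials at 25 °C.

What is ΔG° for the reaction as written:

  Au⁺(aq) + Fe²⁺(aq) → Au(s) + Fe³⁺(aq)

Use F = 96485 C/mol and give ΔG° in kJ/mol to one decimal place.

-85.9 kJ/mol

As written, Au⁺/Au is reduced (cathode) and Fe³⁺/Fe²⁺ is oxidised (anode), so E°cell = (+1.69) − (+0.80) = +0.89 V.
Balancing electrons gives n = 1.
ΔG° = −nFE° = −(1)(96485)(+0.89) = -85,872 J = -85.9 kJ/mol.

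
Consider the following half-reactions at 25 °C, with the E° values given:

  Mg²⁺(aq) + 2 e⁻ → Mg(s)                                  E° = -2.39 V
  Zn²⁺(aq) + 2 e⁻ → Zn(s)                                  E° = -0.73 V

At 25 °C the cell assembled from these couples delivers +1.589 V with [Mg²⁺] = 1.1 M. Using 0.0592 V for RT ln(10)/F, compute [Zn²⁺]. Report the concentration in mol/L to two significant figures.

Zn²⁺/Zn is the cathode, Mg²⁺/Mg the anode: E°cell = +1.66 V, n = 2.
Overall reaction: Zn²⁺(aq) + Mg(s) → Zn(s) + Mg²⁺(aq); Q = [Mg²⁺]^1/[Zn²⁺]^1.
From E = E° − (0.0592/n) log Q: log Q = (E° − E)·n/0.0592 = (+1.66 − (+1.589))·2/0.0592 = 2.3986.
So 1·log[Zn²⁺] = 1·log(1.1) − log Q = 0.0414 − (2.3986) = -2.3572; [Zn²⁺] = 10^(-2.3572) ≈ 0.0044 M.

0.0044 M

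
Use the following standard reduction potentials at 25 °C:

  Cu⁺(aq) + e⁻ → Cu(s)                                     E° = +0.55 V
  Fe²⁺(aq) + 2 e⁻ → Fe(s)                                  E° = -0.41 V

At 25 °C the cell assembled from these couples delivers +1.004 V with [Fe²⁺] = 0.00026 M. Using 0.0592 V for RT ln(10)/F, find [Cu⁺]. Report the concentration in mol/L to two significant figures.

0.089 M

Cu⁺/Cu is the cathode, Fe²⁺/Fe the anode: E°cell = +0.96 V, n = 2.
Overall reaction: 2 Cu⁺(aq) + Fe(s) → 2 Cu(s) + Fe²⁺(aq); Q = [Fe²⁺]^1/[Cu⁺]^2.
From E = E° − (0.0592/n) log Q: log Q = (E° − E)·n/0.0592 = (+0.96 − (+1.004))·2/0.0592 = -1.4865.
So 2·log[Cu⁺] = 1·log(0.00026) − log Q = -3.5850 − (-1.4865) = -2.0985; log[Cu⁺] = -2.0985 / 2 = -1.0493; [Cu⁺] = 10^(-1.0493) ≈ 0.089 M.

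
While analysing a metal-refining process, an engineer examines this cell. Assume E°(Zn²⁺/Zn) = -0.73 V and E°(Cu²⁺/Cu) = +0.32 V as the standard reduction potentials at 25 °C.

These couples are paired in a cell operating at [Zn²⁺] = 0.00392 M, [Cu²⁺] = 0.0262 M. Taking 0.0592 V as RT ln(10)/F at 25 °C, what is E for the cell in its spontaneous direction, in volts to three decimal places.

Cu²⁺/Cu is the cathode (higher E°), Zn²⁺/Zn the anode: E°cell = +0.32 − (-0.73) = +1.05 V, n = 2.
Overall: Cu²⁺(aq) + Zn(s) → Cu(s) + Zn²⁺(aq)
Q = [Zn²⁺] / ([Cu²⁺]); log Q = -0.825.
E = E° − (0.0592/n) log Q = +1.05 − (0.0592/2)(-0.825) = +1.074 V.

+1.074 V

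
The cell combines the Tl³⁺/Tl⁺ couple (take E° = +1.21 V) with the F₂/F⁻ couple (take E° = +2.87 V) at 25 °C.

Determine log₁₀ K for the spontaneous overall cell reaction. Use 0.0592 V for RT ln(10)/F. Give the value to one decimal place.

56.1

Cathode: F₂/F⁻; anode: Tl³⁺/Tl⁺. E°cell = +1.66 V, n = 2.
log K = nE°cell / 0.0592 = (2)(+1.66) / 0.0592 = 56.1.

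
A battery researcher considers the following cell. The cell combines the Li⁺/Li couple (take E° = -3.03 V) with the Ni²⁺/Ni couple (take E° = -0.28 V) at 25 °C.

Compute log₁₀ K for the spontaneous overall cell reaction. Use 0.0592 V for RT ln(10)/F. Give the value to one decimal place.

92.9

Cathode: Ni²⁺/Ni; anode: Li⁺/Li. E°cell = +2.75 V, n = 2.
log K = nE°cell / 0.0592 = (2)(+2.75) / 0.0592 = 92.9.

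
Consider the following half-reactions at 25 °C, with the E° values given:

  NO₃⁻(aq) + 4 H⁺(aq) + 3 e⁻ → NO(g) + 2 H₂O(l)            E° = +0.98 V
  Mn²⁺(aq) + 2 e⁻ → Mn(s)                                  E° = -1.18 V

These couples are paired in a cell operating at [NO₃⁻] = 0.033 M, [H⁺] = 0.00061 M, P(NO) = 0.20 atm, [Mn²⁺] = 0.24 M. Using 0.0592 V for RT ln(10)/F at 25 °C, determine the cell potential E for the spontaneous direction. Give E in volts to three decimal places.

NO₃⁻/NO is the cathode (higher E°), Mn²⁺/Mn the anode: E°cell = +0.98 − (-1.18) = +2.16 V, n = 6.
Overall: 2 NO₃⁻(aq) + 8 H⁺(aq) + 3 Mn(s) → 2 NO(g) + 4 H₂O(l) + 3 Mn²⁺(aq)
Q = P(NO)^2·[Mn²⁺]^3 / ([NO₃⁻]^2·[H⁺]^8); log Q = 25.423.
E = E° − (0.0592/n) log Q = +2.16 − (0.0592/6)(25.423) = +1.909 V.

+1.909 V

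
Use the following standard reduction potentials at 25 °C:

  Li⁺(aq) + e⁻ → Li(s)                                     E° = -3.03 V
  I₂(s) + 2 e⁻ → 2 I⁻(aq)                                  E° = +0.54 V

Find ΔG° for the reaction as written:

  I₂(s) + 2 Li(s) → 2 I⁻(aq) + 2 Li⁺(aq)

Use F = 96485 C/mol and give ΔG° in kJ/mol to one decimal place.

As written, I₂/I⁻ is reduced (cathode) and Li⁺/Li is oxidised (anode), so E°cell = (+0.54) − (-3.03) = +3.57 V.
Balancing electrons gives n = 2.
ΔG° = −nFE° = −(2)(96485)(+3.57) = -688,903 J = -688.9 kJ/mol.

-688.9 kJ/mol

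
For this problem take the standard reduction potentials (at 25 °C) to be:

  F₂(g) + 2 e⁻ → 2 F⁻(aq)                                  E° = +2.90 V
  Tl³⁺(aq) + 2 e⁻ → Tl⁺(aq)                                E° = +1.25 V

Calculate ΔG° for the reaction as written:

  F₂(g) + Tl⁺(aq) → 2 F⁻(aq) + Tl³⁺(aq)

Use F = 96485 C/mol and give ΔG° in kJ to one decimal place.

As written, F₂/F⁻ is reduced (cathode) and Tl³⁺/Tl⁺ is oxidised (anode), so E°cell = (+2.90) − (+1.25) = +1.65 V.
Balancing electrons gives n = 2.
ΔG° = −nFE° = −(2)(96485)(+1.65) = -318,400 J = -318.4 kJ.

-318.4 kJ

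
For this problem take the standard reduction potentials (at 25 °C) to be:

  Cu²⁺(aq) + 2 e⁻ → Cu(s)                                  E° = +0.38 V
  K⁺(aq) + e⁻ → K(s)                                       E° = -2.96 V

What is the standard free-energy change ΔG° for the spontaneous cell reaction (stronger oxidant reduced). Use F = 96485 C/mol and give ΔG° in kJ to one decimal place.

-644.5 kJ

Cu²⁺/Cu (E° = +0.38 V) is the cathode; K⁺/K (E° = -2.96 V) is the anode, so E°cell = +3.34 V.
Balancing electrons gives n = 2 (lcm of 2 and 1).
ΔG° = −nFE° = −(2)(96485)(+3.34) = -644,520 J = -644.5 kJ.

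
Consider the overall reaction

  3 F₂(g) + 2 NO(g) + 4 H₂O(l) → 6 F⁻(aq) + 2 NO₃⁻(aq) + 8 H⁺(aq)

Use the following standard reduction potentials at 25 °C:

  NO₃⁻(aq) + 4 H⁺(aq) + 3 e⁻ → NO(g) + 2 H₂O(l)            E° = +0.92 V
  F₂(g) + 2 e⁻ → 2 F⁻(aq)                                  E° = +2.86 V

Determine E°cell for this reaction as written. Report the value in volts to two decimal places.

+1.94 V

The F₂/F⁻ couple has the higher reduction potential, so it is the cathode; NO₃⁻/NO is oxidised at the anode.
E°cell = E°(cathode) − E°(anode) = (+2.86) − (+0.92) = +1.94 V.
Since E°cell > 0, the reaction is spontaneous under standard conditions.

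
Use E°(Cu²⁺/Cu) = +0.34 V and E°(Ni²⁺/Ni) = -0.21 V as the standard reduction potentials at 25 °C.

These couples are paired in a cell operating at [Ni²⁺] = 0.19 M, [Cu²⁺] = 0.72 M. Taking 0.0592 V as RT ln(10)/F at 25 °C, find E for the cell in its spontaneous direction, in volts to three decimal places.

Cu²⁺/Cu is the cathode (higher E°), Ni²⁺/Ni the anode: E°cell = +0.34 − (-0.21) = +0.55 V, n = 2.
Overall: Cu²⁺(aq) + Ni(s) → Cu(s) + Ni²⁺(aq)
Q = [Ni²⁺] / ([Cu²⁺]); log Q = -0.579.
E = E° − (0.0592/n) log Q = +0.55 − (0.0592/2)(-0.579) = +0.567 V.

+0.567 V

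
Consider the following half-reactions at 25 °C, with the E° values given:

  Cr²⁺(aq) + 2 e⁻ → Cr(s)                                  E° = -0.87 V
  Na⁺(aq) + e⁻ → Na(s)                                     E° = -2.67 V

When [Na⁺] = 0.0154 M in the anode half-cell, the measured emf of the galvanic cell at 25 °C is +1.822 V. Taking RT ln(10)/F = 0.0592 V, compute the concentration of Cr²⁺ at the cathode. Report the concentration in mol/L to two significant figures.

Cr²⁺/Cr is the cathode, Na⁺/Na the anode: E°cell = +1.80 V, n = 2.
Overall reaction: Cr²⁺(aq) + 2 Na(s) → Cr(s) + 2 Na⁺(aq); Q = [Na⁺]^2/[Cr²⁺]^1.
From E = E° − (0.0592/n) log Q: log Q = (E° − E)·n/0.0592 = (+1.80 − (+1.822))·2/0.0592 = -0.7432.
So 1·log[Cr²⁺] = 2·log(0.0154) − log Q = -3.6250 − (-0.7432) = -2.8818; [Cr²⁺] = 10^(-2.8818) ≈ 0.0013 M.

0.0013 M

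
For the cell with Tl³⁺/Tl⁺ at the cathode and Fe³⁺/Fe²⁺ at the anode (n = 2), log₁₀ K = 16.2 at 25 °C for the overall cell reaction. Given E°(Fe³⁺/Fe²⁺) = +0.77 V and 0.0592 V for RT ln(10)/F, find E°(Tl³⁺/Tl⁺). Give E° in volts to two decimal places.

E°cell = (0.0592/n)·log K = (0.0592/2)(16.2) = +0.480 V.
Since Tl³⁺/Tl⁺ is the cathode and Fe³⁺/Fe²⁺ the anode, E°cell = E°(Tl³⁺/Tl⁺) − E°(Fe³⁺/Fe²⁺).
So E°(Tl³⁺/Tl⁺) = E°cell + E°(Fe³⁺/Fe²⁺) = +0.480 + (+0.77) = +1.25 V.

+1.25 V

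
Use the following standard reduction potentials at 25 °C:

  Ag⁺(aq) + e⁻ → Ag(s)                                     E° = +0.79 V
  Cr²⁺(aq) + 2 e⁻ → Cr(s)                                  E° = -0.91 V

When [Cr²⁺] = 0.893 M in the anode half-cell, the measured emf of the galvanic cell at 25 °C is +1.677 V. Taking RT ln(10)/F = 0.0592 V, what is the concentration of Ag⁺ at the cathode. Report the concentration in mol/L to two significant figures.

Ag⁺/Ag is the cathode, Cr²⁺/Cr the anode: E°cell = +1.70 V, n = 2.
Overall reaction: 2 Ag⁺(aq) + Cr(s) → 2 Ag(s) + Cr²⁺(aq); Q = [Cr²⁺]^1/[Ag⁺]^2.
From E = E° − (0.0592/n) log Q: log Q = (E° − E)·n/0.0592 = (+1.70 − (+1.677))·2/0.0592 = 0.7770.
So 2·log[Ag⁺] = 1·log(0.893) − log Q = -0.0491 − (0.7770) = -0.8261; log[Ag⁺] = -0.8261 / 2 = -0.4130; [Ag⁺] = 10^(-0.4130) ≈ 0.39 M.

0.39 M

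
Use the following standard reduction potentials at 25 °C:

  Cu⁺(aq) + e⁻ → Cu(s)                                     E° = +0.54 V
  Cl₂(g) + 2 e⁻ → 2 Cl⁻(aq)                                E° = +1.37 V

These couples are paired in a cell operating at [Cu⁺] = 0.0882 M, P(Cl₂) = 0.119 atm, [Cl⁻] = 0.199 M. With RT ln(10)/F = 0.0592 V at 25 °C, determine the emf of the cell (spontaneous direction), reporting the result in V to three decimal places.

+0.907 V

Cl₂/Cl⁻ is the cathode (higher E°), Cu⁺/Cu the anode: E°cell = +1.37 − (+0.54) = +0.83 V, n = 2.
Overall: Cl₂(g) + 2 Cu(s) → 2 Cl⁻(aq) + 2 Cu⁺(aq)
Q = [Cl⁻]^2·[Cu⁺]^2 / (P(Cl₂)); log Q = -2.587.
E = E° − (0.0592/n) log Q = +0.83 − (0.0592/2)(-2.587) = +0.907 V.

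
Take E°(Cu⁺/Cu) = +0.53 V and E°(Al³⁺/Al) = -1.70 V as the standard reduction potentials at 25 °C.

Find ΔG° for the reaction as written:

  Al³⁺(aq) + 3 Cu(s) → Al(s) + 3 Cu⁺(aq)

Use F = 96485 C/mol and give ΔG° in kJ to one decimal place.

+645.5 kJ

As written, Al³⁺/Al is reduced (cathode) and Cu⁺/Cu is oxidised (anode), so E°cell = (-1.70) − (+0.53) = -2.23 V.
Balancing electrons gives n = 3.
ΔG° = −nFE° = −(3)(96485)(-2.23) = 645,485 J = +645.5 kJ.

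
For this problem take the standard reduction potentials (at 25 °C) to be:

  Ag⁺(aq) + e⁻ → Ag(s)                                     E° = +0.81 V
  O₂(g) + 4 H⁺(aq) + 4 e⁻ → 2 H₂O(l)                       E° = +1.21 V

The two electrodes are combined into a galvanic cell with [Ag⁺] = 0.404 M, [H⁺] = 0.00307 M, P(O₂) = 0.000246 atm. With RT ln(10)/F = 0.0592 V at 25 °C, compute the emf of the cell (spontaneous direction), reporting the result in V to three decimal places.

+0.221 V

O₂/H₂O is the cathode (higher E°), Ag⁺/Ag the anode: E°cell = +1.21 − (+0.81) = +0.40 V, n = 4.
Overall: O₂(g) + 4 H⁺(aq) + 4 Ag(s) → 2 H₂O(l) + 4 Ag⁺(aq)
Q = [Ag⁺]^4 / (P(O₂)·[H⁺]^4); log Q = 12.086.
E = E° − (0.0592/n) log Q = +0.40 − (0.0592/4)(12.086) = +0.221 V.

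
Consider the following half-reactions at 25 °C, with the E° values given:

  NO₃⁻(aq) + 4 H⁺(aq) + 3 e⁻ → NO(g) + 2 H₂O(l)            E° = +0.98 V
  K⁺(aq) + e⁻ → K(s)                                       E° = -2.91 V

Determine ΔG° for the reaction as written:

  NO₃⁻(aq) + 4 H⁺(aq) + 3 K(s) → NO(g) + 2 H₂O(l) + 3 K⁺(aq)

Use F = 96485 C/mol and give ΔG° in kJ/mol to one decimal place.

As written, NO₃⁻/NO is reduced (cathode) and K⁺/K is oxidised (anode), so E°cell = (+0.98) − (-2.91) = +3.89 V.
Balancing electrons gives n = 3.
ΔG° = −nFE° = −(3)(96485)(+3.89) = -1,125,980 J = -1126.0 kJ/mol.

-1126.0 kJ/mol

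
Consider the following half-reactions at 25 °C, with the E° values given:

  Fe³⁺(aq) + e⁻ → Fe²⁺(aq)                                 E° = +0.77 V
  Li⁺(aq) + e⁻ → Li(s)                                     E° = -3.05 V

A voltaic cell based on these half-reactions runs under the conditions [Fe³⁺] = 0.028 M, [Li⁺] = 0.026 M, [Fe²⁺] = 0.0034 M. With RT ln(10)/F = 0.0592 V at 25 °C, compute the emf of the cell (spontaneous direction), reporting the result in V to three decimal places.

Fe³⁺/Fe²⁺ is the cathode (higher E°), Li⁺/Li the anode: E°cell = +0.77 − (-3.05) = +3.82 V, n = 1.
Overall: Fe³⁺(aq) + Li(s) → Fe²⁺(aq) + Li⁺(aq)
Q = [Fe²⁺]·[Li⁺] / ([Fe³⁺]); log Q = -2.501.
E = E° − (0.0592/n) log Q = +3.82 − (0.0592/1)(-2.501) = +3.968 V.

+3.968 V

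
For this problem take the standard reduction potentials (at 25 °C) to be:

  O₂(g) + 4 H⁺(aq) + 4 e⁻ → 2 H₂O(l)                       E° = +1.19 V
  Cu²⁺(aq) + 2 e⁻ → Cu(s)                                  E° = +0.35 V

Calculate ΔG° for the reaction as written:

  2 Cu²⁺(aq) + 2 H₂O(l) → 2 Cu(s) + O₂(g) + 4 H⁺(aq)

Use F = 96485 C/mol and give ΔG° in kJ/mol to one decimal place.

As written, Cu²⁺/Cu is reduced (cathode) and O₂/H₂O is oxidised (anode), so E°cell = (+0.35) − (+1.19) = -0.84 V.
Balancing electrons gives n = 4.
ΔG° = −nFE° = −(4)(96485)(-0.84) = 324,190 J = +324.2 kJ/mol.

+324.2 kJ/mol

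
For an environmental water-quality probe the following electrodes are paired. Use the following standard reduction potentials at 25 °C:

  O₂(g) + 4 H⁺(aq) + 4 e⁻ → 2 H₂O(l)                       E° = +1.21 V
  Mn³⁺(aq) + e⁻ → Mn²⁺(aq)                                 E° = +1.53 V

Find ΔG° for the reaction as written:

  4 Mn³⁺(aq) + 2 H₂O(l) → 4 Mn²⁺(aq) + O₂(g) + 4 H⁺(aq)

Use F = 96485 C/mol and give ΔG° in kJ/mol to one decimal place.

As written, Mn³⁺/Mn²⁺ is reduced (cathode) and O₂/H₂O is oxidised (anode), so E°cell = (+1.53) − (+1.21) = +0.32 V.
Balancing electrons gives n = 4.
ΔG° = −nFE° = −(4)(96485)(+0.32) = -123,501 J = -123.5 kJ/mol.

-123.5 kJ/mol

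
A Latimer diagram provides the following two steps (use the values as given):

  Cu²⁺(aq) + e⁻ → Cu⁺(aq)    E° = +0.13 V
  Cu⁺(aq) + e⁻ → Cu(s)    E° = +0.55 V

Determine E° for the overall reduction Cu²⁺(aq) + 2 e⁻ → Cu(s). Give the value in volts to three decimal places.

+0.340 V

Standard free energies of sequential steps add: ΔG°₃ = ΔG°₁ + ΔG°₂, so n₃E°₃ = n₁E°₁ + n₂E°₂.
E°₃ = (1×+0.13 + 1×+0.55) / 2 = (+0.680) / 2 = +0.340 V.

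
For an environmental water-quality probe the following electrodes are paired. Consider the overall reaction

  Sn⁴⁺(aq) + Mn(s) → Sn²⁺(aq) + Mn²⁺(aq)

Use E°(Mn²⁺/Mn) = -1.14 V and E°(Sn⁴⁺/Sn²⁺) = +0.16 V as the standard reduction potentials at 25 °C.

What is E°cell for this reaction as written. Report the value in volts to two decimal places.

+1.30 V

The Sn⁴⁺/Sn²⁺ couple has the higher reduction potential, so it is the cathode; Mn²⁺/Mn is oxidised at the anode.
E°cell = E°(cathode) − E°(anode) = (+0.16) − (-1.14) = +1.30 V.
Since E°cell > 0, the reaction is spontaneous under standard conditions.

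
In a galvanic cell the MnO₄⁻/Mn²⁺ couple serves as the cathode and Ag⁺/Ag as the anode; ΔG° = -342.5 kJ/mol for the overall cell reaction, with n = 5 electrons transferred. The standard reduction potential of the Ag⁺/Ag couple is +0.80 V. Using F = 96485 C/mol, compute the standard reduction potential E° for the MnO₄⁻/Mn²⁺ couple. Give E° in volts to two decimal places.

E°cell = −ΔG°/(nF) = −(-342.5×10³)/((5)(96485)) = +0.710 V.
Since MnO₄⁻/Mn²⁺ is the cathode and Ag⁺/Ag the anode, E°cell = E°(MnO₄⁻/Mn²⁺) − E°(Ag⁺/Ag).
So E°(MnO₄⁻/Mn²⁺) = E°cell + E°(Ag⁺/Ag) = +0.710 + (+0.80) = +1.51 V.

+1.51 V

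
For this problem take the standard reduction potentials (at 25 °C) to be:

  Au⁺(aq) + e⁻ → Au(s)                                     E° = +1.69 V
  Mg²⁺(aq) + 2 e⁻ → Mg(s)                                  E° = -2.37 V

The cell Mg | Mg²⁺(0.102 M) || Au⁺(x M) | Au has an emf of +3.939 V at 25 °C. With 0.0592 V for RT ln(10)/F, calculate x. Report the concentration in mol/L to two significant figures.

Au⁺/Au is the cathode, Mg²⁺/Mg the anode: E°cell = +4.06 V, n = 2.
Overall reaction: 2 Au⁺(aq) + Mg(s) → 2 Au(s) + Mg²⁺(aq); Q = [Mg²⁺]^1/[Au⁺]^2.
From E = E° − (0.0592/n) log Q: log Q = (E° − E)·n/0.0592 = (+4.06 − (+3.939))·2/0.0592 = 4.0878.
So 2·log[Au⁺] = 1·log(0.102) − log Q = -0.9914 − (4.0878) = -5.0792; log[Au⁺] = -5.0792 / 2 = -2.5396; [Au⁺] = 10^(-2.5396) ≈ 0.0029 M.

0.0029 M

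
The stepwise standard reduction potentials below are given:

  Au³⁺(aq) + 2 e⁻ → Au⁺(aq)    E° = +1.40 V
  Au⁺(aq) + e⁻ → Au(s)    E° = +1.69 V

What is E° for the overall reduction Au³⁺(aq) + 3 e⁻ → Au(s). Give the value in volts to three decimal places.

+1.497 V

Adding the free-energy changes (−nFE°) of the two steps gives −n₃FE°₃ = −n₁FE°₁ − n₂FE°₂.
E°₃ = (2×+1.40 + 1×+1.69) / 3 = (+4.490) / 3 = +1.497 V.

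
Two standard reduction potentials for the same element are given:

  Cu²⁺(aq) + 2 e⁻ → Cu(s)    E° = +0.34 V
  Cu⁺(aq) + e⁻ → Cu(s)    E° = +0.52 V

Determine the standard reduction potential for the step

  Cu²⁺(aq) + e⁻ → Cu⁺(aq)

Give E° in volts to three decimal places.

Sequential free energies add, so n₃E°₃ = n₁E°₁ + n₂E°₂.
With n₃ = 2, and the known step contributing 1×(+0.52) V, the unknown satisfies 1·E° = 2×(+0.34) − 1×(+0.52) = +0.160.
E° = +0.160 / 1 = +0.160 V.

+0.160 V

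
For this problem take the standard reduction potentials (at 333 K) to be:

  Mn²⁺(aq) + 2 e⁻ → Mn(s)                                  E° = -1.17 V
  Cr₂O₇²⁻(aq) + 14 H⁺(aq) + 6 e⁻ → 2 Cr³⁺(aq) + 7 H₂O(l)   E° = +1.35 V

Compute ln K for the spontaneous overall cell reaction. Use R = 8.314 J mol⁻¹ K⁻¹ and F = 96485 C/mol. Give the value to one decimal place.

526.9

Cathode: Cr₂O₇²⁻/Cr³⁺; anode: Mn²⁺/Mn. E°cell = (+1.35) − (-1.17) = +2.52 V, with n = 6.
ΔG° = −nFE° = −RT ln K, so ln K = nFE°/(RT) = (6)(96485)(+2.52) / ((8.314)(333)) = 526.935.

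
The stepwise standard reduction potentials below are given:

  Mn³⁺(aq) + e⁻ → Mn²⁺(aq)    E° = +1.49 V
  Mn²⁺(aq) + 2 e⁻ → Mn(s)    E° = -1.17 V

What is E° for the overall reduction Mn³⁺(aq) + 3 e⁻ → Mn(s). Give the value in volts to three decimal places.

Adding the free-energy changes (−nFE°) of the two steps gives −n₃FE°₃ = −n₁FE°₁ − n₂FE°₂.
E°₃ = (1×+1.49 + 2×-1.17) / 3 = (-0.850) / 3 = -0.283 V.

-0.283 V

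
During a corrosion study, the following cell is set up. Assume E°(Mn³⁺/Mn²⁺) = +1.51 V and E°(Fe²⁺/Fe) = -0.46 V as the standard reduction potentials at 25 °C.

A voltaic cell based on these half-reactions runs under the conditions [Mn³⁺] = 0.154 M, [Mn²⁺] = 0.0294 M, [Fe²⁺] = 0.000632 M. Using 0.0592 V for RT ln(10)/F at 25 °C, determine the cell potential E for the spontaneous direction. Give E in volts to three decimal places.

+2.107 V

Mn³⁺/Mn²⁺ is the cathode (higher E°), Fe²⁺/Fe the anode: E°cell = +1.51 − (-0.46) = +1.97 V, n = 2.
Overall: 2 Mn³⁺(aq) + Fe(s) → 2 Mn²⁺(aq) + Fe²⁺(aq)
Q = [Mn²⁺]^2·[Fe²⁺] / ([Mn³⁺]^2); log Q = -4.638.
E = E° − (0.0592/n) log Q = +1.97 − (0.0592/2)(-4.638) = +2.107 V.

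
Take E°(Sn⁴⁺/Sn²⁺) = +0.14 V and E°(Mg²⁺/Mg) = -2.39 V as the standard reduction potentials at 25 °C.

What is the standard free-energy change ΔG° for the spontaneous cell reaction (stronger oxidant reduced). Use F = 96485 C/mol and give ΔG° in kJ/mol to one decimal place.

-488.2 kJ/mol

Sn⁴⁺/Sn²⁺ (E° = +0.14 V) is the cathode; Mg²⁺/Mg (E° = -2.39 V) is the anode, so E°cell = +2.53 V.
Balancing electrons gives n = 2 (lcm of 2 and 2).
ΔG° = −nFE° = −(2)(96485)(+2.53) = -488,214 J = -488.2 kJ/mol.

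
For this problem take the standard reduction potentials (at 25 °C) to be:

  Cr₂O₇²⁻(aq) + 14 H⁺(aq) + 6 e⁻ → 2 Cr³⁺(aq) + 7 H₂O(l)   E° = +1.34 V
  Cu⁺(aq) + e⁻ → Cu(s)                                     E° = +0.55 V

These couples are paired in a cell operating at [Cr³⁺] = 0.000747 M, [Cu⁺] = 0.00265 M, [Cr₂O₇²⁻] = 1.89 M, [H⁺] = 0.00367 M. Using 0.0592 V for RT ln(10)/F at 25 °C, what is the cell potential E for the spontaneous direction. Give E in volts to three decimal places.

Cr₂O₇²⁻/Cr³⁺ is the cathode (higher E°), Cu⁺/Cu the anode: E°cell = +1.34 − (+0.55) = +0.79 V, n = 6.
Overall: Cr₂O₇²⁻(aq) + 14 H⁺(aq) + 6 Cu(s) → 2 Cr³⁺(aq) + 7 H₂O(l) + 6 Cu⁺(aq)
Q = [Cr³⁺]^2·[Cu⁺]^6 / ([Cr₂O₇²⁻]·[H⁺]^14); log Q = 12.104.
E = E° − (0.0592/n) log Q = +0.79 − (0.0592/6)(12.104) = +0.671 V.

+0.671 V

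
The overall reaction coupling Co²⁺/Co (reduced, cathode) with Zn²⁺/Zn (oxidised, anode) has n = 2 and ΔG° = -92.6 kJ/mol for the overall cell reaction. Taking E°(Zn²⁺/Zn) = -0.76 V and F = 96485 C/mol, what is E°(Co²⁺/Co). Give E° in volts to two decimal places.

E°cell = −ΔG°/(nF) = −(-92.6×10³)/((2)(96485)) = +0.480 V.
Since Co²⁺/Co is the cathode and Zn²⁺/Zn the anode, E°cell = E°(Co²⁺/Co) − E°(Zn²⁺/Zn).
So E°(Co²⁺/Co) = E°cell + E°(Zn²⁺/Zn) = +0.480 + (-0.76) = -0.28 V.

-0.28 V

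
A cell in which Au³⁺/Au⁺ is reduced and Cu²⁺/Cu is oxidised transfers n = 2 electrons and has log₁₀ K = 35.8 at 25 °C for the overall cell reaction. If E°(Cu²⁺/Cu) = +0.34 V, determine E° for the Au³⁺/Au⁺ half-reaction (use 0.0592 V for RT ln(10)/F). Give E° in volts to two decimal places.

+1.40 V

E°cell = (0.0592/n)·log K = (0.0592/2)(35.8) = +1.060 V.
Since Au³⁺/Au⁺ is the cathode and Cu²⁺/Cu the anode, E°cell = E°(Au³⁺/Au⁺) − E°(Cu²⁺/Cu).
So E°(Au³⁺/Au⁺) = E°cell + E°(Cu²⁺/Cu) = +1.060 + (+0.34) = +1.40 V.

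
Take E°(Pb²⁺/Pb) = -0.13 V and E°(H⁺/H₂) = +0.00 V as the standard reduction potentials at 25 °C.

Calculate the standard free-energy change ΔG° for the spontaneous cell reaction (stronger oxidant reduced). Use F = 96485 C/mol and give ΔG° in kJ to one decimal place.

H⁺/H₂ (E° = +0.00 V) is the cathode; Pb²⁺/Pb (E° = -0.13 V) is the anode, so E°cell = +0.13 V.
Balancing electrons gives n = 2 (lcm of 2 and 2).
ΔG° = −nFE° = −(2)(96485)(+0.13) = -25,086 J = -25.1 kJ.

-25.1 kJ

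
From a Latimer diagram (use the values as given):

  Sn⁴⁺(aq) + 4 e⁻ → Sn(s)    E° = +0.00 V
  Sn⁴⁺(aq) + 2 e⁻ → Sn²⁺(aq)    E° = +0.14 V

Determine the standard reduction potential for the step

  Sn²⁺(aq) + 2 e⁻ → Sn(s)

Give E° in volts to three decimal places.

-0.140 V

Sequential free energies add, so n₃E°₃ = n₁E°₁ + n₂E°₂.
With n₃ = 4, and the known step contributing 2×(+0.14) V, the unknown satisfies 2·E° = 4×(+0.00) − 2×(+0.14) = -0.280.
E° = -0.280 / 2 = -0.140 V.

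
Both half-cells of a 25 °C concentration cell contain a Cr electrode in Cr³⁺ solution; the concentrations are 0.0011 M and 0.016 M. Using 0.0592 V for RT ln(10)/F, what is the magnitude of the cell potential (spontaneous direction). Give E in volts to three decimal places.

For a concentration cell E°cell = 0. The 0.016 M side is the cathode (reduction is favoured where [Cr³⁺] is higher).
With n = 3, E = −(0.0592/3) log([Cr³⁺]ₐₙ/[Cr³⁺]꜀ₐₜ) = −(0.0592/3) log(0.0011/0.016) = −(0.0592/3)(-1.163) = +0.023 V.

+0.023 V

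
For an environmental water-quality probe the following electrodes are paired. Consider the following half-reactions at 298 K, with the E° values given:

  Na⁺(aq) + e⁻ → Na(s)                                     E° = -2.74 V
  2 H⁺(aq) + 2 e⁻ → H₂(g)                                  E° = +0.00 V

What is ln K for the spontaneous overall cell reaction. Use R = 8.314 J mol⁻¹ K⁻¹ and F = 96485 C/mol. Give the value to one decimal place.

213.4

Cathode: H⁺/H₂; anode: Na⁺/Na. E°cell = (+0.00) − (-2.74) = +2.74 V, with n = 2.
ΔG° = −nFE° = −RT ln K, so ln K = nFE°/(RT) = (2)(96485)(+2.74) / ((8.314)(298)) = 213.410.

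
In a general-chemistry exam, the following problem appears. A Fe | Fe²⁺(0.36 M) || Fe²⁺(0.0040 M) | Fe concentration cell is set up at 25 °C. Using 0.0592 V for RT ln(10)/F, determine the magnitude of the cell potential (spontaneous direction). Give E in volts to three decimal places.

For a concentration cell E°cell = 0. The 0.36 M side is the cathode (reduction is favoured where [Fe²⁺] is higher).
With n = 2, E = −(0.0592/2) log([Fe²⁺]ₐₙ/[Fe²⁺]꜀ₐₜ) = −(0.0592/2) log(0.004/0.36) = −(0.0592/2)(-1.954) = +0.058 V.

+0.058 V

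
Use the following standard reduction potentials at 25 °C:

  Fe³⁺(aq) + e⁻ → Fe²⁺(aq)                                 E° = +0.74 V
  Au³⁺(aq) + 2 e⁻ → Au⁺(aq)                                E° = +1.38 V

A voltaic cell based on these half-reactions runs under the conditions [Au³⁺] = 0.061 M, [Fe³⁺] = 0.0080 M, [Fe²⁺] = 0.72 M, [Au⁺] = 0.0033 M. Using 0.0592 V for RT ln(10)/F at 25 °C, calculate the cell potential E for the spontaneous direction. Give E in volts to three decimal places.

Au³⁺/Au⁺ is the cathode (higher E°), Fe³⁺/Fe²⁺ the anode: E°cell = +1.38 − (+0.74) = +0.64 V, n = 2.
Overall: Au³⁺(aq) + 2 Fe²⁺(aq) → Au⁺(aq) + 2 Fe³⁺(aq)
Q = [Au⁺]·[Fe³⁺]^2 / ([Au³⁺]·[Fe²⁺]^2); log Q = -5.175.
E = E° − (0.0592/n) log Q = +0.64 − (0.0592/2)(-5.175) = +0.793 V.

+0.793 V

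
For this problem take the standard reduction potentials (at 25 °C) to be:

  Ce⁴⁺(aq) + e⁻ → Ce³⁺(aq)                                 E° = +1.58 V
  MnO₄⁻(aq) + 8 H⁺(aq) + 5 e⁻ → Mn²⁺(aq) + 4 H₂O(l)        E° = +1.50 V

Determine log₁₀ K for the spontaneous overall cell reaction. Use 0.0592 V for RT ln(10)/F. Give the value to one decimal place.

6.8

Cathode: Ce⁴⁺/Ce³⁺; anode: MnO₄⁻/Mn²⁺. E°cell = +0.08 V, n = 5.
log K = nE°cell / 0.0592 = (5)(+0.08) / 0.0592 = 6.8.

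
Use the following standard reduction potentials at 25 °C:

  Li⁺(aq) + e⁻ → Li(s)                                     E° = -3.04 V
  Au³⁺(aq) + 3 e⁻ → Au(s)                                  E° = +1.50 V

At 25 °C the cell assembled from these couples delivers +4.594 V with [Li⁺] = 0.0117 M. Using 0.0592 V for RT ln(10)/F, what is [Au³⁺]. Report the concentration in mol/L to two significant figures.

Au³⁺/Au is the cathode, Li⁺/Li the anode: E°cell = +4.54 V, n = 3.
Overall reaction: Au³⁺(aq) + 3 Li(s) → Au(s) + 3 Li⁺(aq); Q = [Li⁺]^3/[Au³⁺]^1.
From E = E° − (0.0592/n) log Q: log Q = (E° − E)·n/0.0592 = (+4.54 − (+4.594))·3/0.0592 = -2.7365.
So 1·log[Au³⁺] = 3·log(0.0117) − log Q = -5.7954 − (-2.7365) = -3.0589; [Au³⁺] = 10^(-3.0589) ≈ 0.00087 M.

0.00087 M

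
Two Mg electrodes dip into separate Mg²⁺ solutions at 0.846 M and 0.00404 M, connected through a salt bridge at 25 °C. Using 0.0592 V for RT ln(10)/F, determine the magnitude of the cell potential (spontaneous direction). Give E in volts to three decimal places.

For a concentration cell E°cell = 0. The 0.846 M side is the cathode (reduction is favoured where [Mg²⁺] is higher).
With n = 2, E = −(0.0592/2) log([Mg²⁺]ₐₙ/[Mg²⁺]꜀ₐₜ) = −(0.0592/2) log(0.00404/0.846) = −(0.0592/2)(-2.321) = +0.069 V.

+0.069 V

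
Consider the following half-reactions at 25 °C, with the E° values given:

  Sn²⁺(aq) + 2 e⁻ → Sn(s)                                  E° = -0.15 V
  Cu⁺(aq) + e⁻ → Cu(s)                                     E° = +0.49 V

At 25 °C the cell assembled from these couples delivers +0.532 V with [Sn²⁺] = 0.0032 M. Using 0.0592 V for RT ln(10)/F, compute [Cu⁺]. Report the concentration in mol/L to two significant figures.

Cu⁺/Cu is the cathode, Sn²⁺/Sn the anode: E°cell = +0.64 V, n = 2.
Overall reaction: 2 Cu⁺(aq) + Sn(s) → 2 Cu(s) + Sn²⁺(aq); Q = [Sn²⁺]^1/[Cu⁺]^2.
From E = E° − (0.0592/n) log Q: log Q = (E° − E)·n/0.0592 = (+0.64 − (+0.532))·2/0.0592 = 3.6486.
So 2·log[Cu⁺] = 1·log(0.0032) − log Q = -2.4949 − (3.6486) = -6.1435; log[Cu⁺] = -6.1435 / 2 = -3.0718; [Cu⁺] = 10^(-3.0718) ≈ 0.00085 M.

0.00085 M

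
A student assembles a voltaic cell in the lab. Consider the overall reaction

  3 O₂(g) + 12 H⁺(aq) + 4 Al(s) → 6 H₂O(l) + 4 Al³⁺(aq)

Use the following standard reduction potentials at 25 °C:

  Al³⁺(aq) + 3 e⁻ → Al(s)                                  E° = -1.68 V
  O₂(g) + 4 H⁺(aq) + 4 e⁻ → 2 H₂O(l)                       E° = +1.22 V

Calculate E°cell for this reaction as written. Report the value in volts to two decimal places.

+2.90 V

The O₂/H₂O couple has the higher reduction potential, so it is the cathode; Al³⁺/Al is oxidised at the anode.
E°cell = E°(cathode) − E°(anode) = (+1.22) − (-1.68) = +2.90 V.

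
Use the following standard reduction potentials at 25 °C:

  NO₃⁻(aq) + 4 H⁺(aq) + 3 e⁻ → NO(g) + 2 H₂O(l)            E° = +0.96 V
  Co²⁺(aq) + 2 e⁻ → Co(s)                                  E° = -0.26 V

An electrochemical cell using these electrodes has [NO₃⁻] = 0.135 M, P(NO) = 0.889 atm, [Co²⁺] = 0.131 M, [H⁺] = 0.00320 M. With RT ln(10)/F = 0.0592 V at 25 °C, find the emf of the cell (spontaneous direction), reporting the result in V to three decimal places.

+1.033 V

NO₃⁻/NO is the cathode (higher E°), Co²⁺/Co the anode: E°cell = +0.96 − (-0.26) = +1.22 V, n = 6.
Overall: 2 NO₃⁻(aq) + 8 H⁺(aq) + 3 Co(s) → 2 NO(g) + 4 H₂O(l) + 3 Co²⁺(aq)
Q = P(NO)^2·[Co²⁺]^3 / ([NO₃⁻]^2·[H⁺]^8); log Q = 18.948.
E = E° − (0.0592/n) log Q = +1.22 − (0.0592/6)(18.948) = +1.033 V.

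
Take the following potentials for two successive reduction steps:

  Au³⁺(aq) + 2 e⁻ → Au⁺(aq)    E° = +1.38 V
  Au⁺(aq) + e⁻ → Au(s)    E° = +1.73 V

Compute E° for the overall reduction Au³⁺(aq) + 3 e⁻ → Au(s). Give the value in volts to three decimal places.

Since ΔG° = −nFE° is additive over sequential reductions, n₃E°₃ = n₁E°₁ + n₂E°₂.
E°₃ = (2×+1.38 + 1×+1.73) / 3 = (+4.490) / 3 = +1.497 V.

+1.497 V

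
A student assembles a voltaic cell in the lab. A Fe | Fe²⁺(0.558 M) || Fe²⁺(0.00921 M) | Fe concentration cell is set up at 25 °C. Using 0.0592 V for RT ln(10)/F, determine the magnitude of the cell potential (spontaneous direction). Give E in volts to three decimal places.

+0.053 V

For a concentration cell E°cell = 0. The 0.558 M side is the cathode (reduction is favoured where [Fe²⁺] is higher).
With n = 2, E = −(0.0592/2) log([Fe²⁺]ₐₙ/[Fe²⁺]꜀ₐₜ) = −(0.0592/2) log(0.00921/0.558) = −(0.0592/2)(-1.782) = +0.053 V.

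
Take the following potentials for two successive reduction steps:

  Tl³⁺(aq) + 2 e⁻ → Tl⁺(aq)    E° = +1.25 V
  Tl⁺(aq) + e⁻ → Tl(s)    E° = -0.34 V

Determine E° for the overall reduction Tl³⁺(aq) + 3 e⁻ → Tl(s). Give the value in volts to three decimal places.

+0.720 V

Adding the free-energy changes (−nFE°) of the two steps gives −n₃FE°₃ = −n₁FE°₁ − n₂FE°₂.
E°₃ = (2×+1.25 + 1×-0.34) / 3 = (+2.160) / 3 = +0.720 V.
Simply averaging or adding the two E° values would be wrong; the electron-weighted sum is required.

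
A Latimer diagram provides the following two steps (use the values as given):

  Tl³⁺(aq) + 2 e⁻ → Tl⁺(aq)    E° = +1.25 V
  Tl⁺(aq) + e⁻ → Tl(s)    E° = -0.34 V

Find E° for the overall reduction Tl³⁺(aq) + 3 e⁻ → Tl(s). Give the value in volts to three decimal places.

+0.720 V

Since ΔG° = −nFE° is additive over sequential reductions, n₃E°₃ = n₁E°₁ + n₂E°₂.
E°₃ = (2×+1.25 + 1×-0.34) / 3 = (+2.160) / 3 = +0.720 V.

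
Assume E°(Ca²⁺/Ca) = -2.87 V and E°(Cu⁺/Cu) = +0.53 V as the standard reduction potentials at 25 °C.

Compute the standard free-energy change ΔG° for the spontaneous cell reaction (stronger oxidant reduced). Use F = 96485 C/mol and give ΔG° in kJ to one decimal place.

-656.1 kJ

Cu⁺/Cu (E° = +0.53 V) is the cathode; Ca²⁺/Ca (E° = -2.87 V) is the anode, so E°cell = +3.40 V.
Balancing electrons gives n = 2 (lcm of 1 and 2).
ΔG° = −nFE° = −(2)(96485)(+3.40) = -656,098 J = -656.1 kJ.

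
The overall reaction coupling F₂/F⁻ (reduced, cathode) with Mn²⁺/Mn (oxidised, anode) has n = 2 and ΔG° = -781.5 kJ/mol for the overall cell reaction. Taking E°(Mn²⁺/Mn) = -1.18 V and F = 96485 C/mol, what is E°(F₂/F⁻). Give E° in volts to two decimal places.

E°cell = −ΔG°/(nF) = −(-781.5×10³)/((2)(96485)) = +4.050 V.
Since F₂/F⁻ is the cathode and Mn²⁺/Mn the anode, E°cell = E°(F₂/F⁻) − E°(Mn²⁺/Mn).
So E°(F₂/F⁻) = E°cell + E°(Mn²⁺/Mn) = +4.050 + (-1.18) = +2.87 V.

+2.87 V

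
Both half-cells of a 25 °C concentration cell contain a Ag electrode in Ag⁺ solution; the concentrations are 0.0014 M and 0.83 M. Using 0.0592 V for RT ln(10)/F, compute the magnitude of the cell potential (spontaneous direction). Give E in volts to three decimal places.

For a concentration cell E°cell = 0. The 0.83 M side is the cathode (reduction is favoured where [Ag⁺] is higher).
With n = 1, E = −(0.0592/1) log([Ag⁺]ₐₙ/[Ag⁺]꜀ₐₜ) = −(0.0592/1) log(0.0014/0.83) = −(0.0592/1)(-2.773) = +0.164 V.

+0.164 V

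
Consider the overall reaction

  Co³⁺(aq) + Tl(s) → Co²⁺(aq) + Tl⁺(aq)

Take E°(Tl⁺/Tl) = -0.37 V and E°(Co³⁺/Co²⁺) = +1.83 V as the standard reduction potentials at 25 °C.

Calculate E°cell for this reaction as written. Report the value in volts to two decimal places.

+2.20 V

The Co³⁺/Co²⁺ couple has the higher reduction potential, so it is the cathode; Tl⁺/Tl is oxidised at the anode.
E°cell = E°(cathode) − E°(anode) = (+1.83) − (-0.37) = +2.20 V.
Since E°cell > 0, the reaction is spontaneous under standard conditions.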